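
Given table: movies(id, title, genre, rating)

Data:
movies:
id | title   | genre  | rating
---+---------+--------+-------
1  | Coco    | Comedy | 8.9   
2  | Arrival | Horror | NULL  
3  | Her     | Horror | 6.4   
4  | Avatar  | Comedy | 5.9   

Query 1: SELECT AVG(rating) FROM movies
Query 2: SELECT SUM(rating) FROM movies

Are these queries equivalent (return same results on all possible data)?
No, not equivalent

Query 1 returns: [(7.066666666666667,)]
Query 2 returns: [(21.200000000000003,)]

Reason: AVG vs SUM give different aggregate values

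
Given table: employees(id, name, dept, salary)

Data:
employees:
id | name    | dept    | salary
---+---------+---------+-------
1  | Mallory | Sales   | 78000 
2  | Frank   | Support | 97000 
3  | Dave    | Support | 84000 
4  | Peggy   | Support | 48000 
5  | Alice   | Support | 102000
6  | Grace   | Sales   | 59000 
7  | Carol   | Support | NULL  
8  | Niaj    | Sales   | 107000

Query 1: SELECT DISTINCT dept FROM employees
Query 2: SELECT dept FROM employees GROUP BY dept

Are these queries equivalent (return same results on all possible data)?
Yes, equivalent

Both queries return: [('Sales',), ('Support',)]

Reason: Both get unique depts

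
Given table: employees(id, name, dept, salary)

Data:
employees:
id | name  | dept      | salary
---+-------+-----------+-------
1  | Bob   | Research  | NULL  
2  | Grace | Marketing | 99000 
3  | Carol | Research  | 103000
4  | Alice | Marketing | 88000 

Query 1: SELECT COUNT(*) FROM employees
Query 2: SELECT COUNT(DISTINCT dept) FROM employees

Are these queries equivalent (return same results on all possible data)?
No, not equivalent

Query 1 returns: [(4,)]
Query 2 returns: [(2,)]

Reason: COUNT(*) counts rows, COUNT(DISTINCT dept) counts unique depts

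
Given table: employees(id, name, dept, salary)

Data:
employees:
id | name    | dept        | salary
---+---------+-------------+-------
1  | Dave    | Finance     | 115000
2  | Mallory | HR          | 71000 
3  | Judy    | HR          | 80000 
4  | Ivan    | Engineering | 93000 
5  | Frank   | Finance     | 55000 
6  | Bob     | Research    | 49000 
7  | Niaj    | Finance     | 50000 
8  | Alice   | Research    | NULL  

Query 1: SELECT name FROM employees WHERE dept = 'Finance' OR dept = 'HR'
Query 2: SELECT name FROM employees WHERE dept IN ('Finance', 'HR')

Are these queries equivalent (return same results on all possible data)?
Yes, equivalent

Both queries return: [('Dave',), ('Frank',), ('Judy',), ('Mallory',), ('Niaj',)]

Reason: OR vs IN are equivalent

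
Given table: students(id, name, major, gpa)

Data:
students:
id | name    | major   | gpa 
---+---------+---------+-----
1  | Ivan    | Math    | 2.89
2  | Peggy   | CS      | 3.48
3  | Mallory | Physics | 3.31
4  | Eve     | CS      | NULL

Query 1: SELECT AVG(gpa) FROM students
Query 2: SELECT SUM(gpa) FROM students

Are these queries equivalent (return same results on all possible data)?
No, not equivalent

Query 1 returns: [(3.2266666666666666,)]
Query 2 returns: [(9.68,)]

Reason: AVG vs SUM give different aggregate values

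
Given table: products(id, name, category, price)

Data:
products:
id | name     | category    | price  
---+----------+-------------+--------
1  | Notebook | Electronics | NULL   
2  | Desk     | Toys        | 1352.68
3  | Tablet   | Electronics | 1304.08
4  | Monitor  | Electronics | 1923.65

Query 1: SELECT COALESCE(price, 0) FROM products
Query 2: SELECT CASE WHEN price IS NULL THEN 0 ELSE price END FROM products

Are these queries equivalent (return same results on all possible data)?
Yes, equivalent

Both queries return: [(0,), (1304.08,), (1352.68,), (1923.65,)]

Reason: COALESCE vs CASE for NULL handling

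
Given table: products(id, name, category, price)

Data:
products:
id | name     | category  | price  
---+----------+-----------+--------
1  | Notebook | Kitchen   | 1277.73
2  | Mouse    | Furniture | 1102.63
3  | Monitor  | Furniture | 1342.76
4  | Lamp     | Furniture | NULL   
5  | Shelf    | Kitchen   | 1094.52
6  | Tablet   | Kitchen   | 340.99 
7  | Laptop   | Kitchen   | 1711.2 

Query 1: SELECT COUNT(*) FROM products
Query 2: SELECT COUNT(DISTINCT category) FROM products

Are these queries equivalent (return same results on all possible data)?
No, not equivalent

Query 1 returns: [(7,)]
Query 2 returns: [(2,)]

Reason: COUNT(*) counts rows, COUNT(DISTINCT category) counts unique categorys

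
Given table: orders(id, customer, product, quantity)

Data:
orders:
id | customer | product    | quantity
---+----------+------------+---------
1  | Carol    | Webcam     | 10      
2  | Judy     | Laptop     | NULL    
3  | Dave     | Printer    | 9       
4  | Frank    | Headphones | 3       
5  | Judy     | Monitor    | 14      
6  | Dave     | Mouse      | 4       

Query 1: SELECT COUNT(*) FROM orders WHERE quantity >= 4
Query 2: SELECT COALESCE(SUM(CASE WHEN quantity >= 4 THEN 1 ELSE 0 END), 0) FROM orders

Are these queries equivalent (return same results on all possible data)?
Yes, equivalent

Both queries return: [(4,)]

Reason: COUNT with WHERE vs conditional SUM (COALESCE handles empty-table NULL)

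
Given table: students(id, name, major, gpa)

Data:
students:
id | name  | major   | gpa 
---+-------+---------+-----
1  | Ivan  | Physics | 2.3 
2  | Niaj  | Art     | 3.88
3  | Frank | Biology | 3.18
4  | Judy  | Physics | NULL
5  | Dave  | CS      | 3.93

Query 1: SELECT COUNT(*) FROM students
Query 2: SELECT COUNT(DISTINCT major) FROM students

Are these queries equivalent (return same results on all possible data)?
No, not equivalent

Query 1 returns: [(5,)]
Query 2 returns: [(4,)]

Reason: COUNT(*) counts rows, COUNT(DISTINCT major) counts unique majors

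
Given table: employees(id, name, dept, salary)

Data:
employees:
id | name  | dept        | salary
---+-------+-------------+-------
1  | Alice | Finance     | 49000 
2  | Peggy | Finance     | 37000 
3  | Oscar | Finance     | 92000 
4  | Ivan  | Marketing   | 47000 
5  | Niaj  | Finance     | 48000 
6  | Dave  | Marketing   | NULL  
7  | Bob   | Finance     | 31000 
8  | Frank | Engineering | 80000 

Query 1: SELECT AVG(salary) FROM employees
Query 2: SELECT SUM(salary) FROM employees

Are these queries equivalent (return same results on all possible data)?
No, not equivalent

Query 1 returns: [(54857.142857142855,)]
Query 2 returns: [(384000,)]

Reason: AVG vs SUM give different aggregate values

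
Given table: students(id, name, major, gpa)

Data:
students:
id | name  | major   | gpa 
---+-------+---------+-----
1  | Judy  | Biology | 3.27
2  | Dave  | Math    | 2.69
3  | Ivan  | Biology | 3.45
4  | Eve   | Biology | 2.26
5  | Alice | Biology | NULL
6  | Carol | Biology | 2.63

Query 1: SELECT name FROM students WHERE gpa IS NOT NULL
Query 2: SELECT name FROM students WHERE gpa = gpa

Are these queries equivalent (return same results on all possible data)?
Yes, equivalent

Both queries return: [('Carol',), ('Dave',), ('Eve',), ('Ivan',), ('Judy',)]

Reason: IS NOT NULL vs self-equality (both exclude NULLs)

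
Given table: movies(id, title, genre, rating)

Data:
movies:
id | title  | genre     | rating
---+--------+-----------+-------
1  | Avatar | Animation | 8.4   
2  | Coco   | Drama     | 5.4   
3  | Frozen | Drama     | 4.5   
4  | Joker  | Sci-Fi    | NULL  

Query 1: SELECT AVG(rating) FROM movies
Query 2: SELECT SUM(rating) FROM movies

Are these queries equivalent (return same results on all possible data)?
No, not equivalent

Query 1 returns: [(6.1000000000000005,)]
Query 2 returns: [(18.3,)]

Reason: AVG vs SUM give different aggregate values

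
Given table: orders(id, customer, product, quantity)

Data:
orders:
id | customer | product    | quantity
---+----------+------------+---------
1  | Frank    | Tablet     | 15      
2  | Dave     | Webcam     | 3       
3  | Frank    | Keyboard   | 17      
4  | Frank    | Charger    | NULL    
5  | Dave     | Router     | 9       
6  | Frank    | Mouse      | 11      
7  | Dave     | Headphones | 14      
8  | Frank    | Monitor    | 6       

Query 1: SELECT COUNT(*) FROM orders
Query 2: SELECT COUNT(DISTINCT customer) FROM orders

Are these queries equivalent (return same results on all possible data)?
No, not equivalent

Query 1 returns: [(8,)]
Query 2 returns: [(2,)]

Reason: COUNT(*) counts rows, COUNT(DISTINCT customer) counts unique customers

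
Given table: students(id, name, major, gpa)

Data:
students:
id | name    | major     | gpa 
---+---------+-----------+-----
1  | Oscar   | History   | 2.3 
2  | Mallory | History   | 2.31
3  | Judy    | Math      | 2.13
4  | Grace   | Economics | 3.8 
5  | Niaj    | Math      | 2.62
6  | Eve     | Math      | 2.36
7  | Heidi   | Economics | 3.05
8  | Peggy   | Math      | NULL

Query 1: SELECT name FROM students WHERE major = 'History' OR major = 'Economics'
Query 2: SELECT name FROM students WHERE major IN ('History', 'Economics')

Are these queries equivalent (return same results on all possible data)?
Yes, equivalent

Both queries return: [('Grace',), ('Heidi',), ('Mallory',), ('Oscar',)]

Reason: OR vs IN are equivalent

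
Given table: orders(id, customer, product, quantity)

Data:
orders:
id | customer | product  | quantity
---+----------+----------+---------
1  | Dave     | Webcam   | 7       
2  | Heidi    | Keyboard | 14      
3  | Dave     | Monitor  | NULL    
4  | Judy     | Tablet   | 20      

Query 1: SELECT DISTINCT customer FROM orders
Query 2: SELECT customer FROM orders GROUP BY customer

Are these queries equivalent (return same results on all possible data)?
Yes, equivalent

Both queries return: [('Dave',), ('Heidi',), ('Judy',)]

Reason: Both get unique customers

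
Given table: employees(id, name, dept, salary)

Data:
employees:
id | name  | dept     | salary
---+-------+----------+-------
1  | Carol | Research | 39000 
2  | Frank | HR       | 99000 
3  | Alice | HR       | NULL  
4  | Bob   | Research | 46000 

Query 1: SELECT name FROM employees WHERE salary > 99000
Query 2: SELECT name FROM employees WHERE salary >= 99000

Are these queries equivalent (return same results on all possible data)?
No, not equivalent

Query 1 returns: []
Query 2 returns: [('Frank',)]

Reason: > vs >= gives different results when salary = 99000 exists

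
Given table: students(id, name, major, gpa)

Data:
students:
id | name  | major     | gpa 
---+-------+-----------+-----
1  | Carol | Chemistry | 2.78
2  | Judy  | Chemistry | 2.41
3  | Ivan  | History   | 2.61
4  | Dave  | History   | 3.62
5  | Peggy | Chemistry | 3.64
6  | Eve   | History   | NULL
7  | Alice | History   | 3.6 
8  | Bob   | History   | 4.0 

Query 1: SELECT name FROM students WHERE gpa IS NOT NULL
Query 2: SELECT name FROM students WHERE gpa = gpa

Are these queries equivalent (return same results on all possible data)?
Yes, equivalent

Both queries return: [('Alice',), ('Bob',), ('Carol',), ('Dave',), ('Ivan',), ('Judy',), ('Peggy',)]

Reason: IS NOT NULL vs self-equality (both exclude NULLs)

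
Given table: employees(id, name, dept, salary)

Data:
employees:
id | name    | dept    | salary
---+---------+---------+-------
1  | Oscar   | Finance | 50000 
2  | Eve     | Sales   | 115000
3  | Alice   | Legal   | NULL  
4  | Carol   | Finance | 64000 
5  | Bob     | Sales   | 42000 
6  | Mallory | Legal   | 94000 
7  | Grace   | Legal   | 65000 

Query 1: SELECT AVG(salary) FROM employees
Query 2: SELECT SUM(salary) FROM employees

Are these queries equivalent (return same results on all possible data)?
No, not equivalent

Query 1 returns: [(71666.66666666667,)]
Query 2 returns: [(430000,)]

Reason: AVG vs SUM give different aggregate values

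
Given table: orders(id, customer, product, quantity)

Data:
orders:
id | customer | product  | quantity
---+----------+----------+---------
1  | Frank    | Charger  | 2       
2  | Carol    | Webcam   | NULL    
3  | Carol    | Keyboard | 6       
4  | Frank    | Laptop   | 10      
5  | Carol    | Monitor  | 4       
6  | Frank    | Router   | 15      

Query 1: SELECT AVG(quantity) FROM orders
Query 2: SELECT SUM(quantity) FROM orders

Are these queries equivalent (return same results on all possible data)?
No, not equivalent

Query 1 returns: [(7.4,)]
Query 2 returns: [(37,)]

Reason: AVG vs SUM give different aggregate values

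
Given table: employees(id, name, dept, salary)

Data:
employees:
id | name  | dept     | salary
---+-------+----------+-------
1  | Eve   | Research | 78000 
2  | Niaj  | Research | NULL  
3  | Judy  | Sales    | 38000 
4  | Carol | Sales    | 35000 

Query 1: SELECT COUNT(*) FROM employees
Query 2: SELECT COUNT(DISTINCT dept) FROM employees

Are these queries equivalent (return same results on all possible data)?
No, not equivalent

Query 1 returns: [(4,)]
Query 2 returns: [(2,)]

Reason: COUNT(*) counts rows, COUNT(DISTINCT dept) counts unique depts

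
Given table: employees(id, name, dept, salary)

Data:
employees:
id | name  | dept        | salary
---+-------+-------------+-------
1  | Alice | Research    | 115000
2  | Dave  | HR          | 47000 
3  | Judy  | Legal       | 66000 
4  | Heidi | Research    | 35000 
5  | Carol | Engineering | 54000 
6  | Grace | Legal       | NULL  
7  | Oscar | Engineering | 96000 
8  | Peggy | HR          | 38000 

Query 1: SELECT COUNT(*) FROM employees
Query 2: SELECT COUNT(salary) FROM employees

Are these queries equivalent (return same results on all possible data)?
No, not equivalent

Query 1 returns: [(8,)]
Query 2 returns: [(7,)]

Reason: COUNT(*) includes NULLs, COUNT(column) excludes them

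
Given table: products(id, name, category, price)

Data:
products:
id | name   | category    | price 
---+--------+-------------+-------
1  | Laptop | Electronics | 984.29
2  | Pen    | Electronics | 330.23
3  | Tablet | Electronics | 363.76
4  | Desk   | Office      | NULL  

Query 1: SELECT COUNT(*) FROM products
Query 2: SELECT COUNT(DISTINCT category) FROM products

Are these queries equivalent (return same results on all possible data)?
No, not equivalent

Query 1 returns: [(4,)]
Query 2 returns: [(2,)]

Reason: COUNT(*) counts rows, COUNT(DISTINCT category) counts unique categorys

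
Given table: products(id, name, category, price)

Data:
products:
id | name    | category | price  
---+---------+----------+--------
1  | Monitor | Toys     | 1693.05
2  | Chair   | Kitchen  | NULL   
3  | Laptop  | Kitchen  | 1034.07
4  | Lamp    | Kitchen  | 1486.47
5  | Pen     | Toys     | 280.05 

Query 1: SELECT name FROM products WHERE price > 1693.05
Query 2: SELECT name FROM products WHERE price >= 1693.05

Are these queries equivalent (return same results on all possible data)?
No, not equivalent

Query 1 returns: []
Query 2 returns: [('Monitor',)]

Reason: > vs >= gives different results when price = 1693.05 exists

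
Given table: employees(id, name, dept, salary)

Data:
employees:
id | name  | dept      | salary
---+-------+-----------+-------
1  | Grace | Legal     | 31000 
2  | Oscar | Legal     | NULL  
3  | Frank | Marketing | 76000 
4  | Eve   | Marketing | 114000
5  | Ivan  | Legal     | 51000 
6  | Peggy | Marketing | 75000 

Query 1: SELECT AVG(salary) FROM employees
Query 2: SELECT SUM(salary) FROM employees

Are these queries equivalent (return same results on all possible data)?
No, not equivalent

Query 1 returns: [(69400.0,)]
Query 2 returns: [(347000,)]

Reason: AVG vs SUM give different aggregate values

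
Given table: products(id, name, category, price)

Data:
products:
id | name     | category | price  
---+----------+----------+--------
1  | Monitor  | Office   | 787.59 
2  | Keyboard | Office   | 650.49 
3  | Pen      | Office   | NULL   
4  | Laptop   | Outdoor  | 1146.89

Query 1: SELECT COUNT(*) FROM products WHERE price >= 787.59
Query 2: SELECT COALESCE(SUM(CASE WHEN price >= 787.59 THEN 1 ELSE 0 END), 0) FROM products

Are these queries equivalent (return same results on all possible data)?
Yes, equivalent

Both queries return: [(2,)]

Reason: COUNT with WHERE vs conditional SUM (COALESCE handles empty-table NULL)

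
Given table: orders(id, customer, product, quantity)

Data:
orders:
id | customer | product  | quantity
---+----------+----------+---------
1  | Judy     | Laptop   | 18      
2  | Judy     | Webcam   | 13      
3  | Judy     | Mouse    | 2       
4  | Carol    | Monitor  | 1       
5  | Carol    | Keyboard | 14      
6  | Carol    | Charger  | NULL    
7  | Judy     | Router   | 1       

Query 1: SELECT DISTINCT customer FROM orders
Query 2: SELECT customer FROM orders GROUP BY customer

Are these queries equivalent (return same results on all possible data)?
Yes, equivalent

Both queries return: [('Carol',), ('Judy',)]

Reason: Both get unique customers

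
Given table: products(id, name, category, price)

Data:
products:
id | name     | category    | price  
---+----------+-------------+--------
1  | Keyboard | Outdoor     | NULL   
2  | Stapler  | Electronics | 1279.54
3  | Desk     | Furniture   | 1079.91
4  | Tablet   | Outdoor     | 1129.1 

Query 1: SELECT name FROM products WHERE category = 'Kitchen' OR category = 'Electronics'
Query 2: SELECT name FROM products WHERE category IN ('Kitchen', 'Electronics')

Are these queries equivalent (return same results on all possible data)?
Yes, equivalent

Both queries return: [('Stapler',)]

Reason: OR vs IN are equivalent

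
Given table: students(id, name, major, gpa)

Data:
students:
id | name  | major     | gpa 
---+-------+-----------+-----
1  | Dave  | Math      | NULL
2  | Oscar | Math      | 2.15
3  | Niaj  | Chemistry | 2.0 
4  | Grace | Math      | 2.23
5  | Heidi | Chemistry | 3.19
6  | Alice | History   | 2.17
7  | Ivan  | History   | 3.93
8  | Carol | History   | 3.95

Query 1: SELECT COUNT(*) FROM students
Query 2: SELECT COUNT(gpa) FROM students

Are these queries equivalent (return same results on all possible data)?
No, not equivalent

Query 1 returns: [(8,)]
Query 2 returns: [(7,)]

Reason: COUNT(*) includes NULLs, COUNT(column) excludes them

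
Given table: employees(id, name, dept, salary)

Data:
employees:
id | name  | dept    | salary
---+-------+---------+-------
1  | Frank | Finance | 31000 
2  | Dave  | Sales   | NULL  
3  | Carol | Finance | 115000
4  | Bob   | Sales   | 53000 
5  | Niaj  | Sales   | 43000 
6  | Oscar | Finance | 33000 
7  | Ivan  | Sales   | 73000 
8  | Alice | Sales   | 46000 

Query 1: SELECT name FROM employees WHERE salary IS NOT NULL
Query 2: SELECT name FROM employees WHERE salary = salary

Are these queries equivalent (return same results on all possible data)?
Yes, equivalent

Both queries return: [('Alice',), ('Bob',), ('Carol',), ('Frank',), ('Ivan',), ('Niaj',), ('Oscar',)]

Reason: IS NOT NULL vs self-equality (both exclude NULLs)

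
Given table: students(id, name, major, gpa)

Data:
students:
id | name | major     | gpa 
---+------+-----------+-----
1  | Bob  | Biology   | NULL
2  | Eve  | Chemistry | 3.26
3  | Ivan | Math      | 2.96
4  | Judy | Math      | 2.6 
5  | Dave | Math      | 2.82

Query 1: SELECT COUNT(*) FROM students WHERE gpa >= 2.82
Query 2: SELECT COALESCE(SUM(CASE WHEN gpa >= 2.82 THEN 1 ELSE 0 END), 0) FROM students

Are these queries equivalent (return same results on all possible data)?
Yes, equivalent

Both queries return: [(3,)]

Reason: COUNT with WHERE vs conditional SUM (COALESCE handles empty-table NULL)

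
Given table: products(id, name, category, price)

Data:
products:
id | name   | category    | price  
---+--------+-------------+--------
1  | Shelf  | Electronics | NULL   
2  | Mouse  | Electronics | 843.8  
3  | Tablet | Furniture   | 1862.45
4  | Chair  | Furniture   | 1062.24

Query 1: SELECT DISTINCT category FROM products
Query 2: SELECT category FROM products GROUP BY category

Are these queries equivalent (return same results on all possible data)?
Yes, equivalent

Both queries return: [('Electronics',), ('Furniture',)]

Reason: Both get unique categorys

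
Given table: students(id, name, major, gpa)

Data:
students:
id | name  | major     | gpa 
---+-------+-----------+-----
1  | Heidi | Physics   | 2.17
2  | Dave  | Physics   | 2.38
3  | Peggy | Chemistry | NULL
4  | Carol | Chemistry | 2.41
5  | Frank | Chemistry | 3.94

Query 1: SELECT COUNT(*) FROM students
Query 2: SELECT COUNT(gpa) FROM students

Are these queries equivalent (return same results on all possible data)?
No, not equivalent

Query 1 returns: [(5,)]
Query 2 returns: [(4,)]

Reason: COUNT(*) includes NULLs, COUNT(column) excludes them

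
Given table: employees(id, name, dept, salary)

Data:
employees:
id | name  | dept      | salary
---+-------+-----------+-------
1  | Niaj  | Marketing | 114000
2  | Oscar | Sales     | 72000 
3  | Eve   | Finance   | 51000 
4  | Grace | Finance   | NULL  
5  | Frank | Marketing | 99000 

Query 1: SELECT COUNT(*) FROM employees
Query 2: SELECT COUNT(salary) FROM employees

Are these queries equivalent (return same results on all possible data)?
No, not equivalent

Query 1 returns: [(5,)]
Query 2 returns: [(4,)]

Reason: COUNT(*) includes NULLs, COUNT(column) excludes them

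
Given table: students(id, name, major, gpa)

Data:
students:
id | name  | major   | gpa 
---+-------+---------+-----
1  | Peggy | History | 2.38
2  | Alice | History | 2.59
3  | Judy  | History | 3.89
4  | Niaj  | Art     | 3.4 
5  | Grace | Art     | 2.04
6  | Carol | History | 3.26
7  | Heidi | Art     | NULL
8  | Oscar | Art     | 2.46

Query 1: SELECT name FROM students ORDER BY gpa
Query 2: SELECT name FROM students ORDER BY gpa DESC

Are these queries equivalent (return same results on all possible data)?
No, not equivalent

Query 1 returns: [('Heidi',), ('Grace',), ('Peggy',), ('Oscar',), ('Alice',), ('Carol',), ('Niaj',), ('Judy',)]
Query 2 returns: [('Judy',), ('Niaj',), ('Carol',), ('Alice',), ('Oscar',), ('Peggy',), ('Grace',), ('Heidi',)]

Reason: ASC vs DESC gives opposite ordering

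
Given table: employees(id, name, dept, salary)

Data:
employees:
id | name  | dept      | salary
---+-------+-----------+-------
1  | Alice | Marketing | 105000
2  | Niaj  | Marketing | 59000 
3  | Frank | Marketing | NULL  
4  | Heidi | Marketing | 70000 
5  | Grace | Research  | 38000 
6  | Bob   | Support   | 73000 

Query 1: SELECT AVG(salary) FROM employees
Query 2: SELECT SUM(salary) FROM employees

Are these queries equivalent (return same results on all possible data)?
No, not equivalent

Query 1 returns: [(69000.0,)]
Query 2 returns: [(345000,)]

Reason: AVG vs SUM give different aggregate values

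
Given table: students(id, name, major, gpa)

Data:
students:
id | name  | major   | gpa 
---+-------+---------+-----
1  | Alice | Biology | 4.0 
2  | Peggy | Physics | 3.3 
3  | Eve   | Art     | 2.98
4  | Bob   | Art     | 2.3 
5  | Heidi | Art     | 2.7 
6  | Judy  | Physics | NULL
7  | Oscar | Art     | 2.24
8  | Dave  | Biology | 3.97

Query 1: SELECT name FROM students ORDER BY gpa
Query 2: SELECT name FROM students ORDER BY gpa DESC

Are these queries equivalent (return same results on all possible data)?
No, not equivalent

Query 1 returns: [('Judy',), ('Oscar',), ('Bob',), ('Heidi',), ('Eve',), ('Peggy',), ('Dave',), ('Alice',)]
Query 2 returns: [('Alice',), ('Dave',), ('Peggy',), ('Eve',), ('Heidi',), ('Bob',), ('Oscar',), ('Judy',)]

Reason: ASC vs DESC gives opposite ordering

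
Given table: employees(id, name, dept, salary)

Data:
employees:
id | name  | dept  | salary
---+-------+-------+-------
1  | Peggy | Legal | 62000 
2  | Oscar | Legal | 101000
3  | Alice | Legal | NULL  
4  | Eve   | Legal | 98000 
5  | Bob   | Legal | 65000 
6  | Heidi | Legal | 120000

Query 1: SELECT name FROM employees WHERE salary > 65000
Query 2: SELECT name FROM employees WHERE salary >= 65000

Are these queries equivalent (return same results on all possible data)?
No, not equivalent

Query 1 returns: [('Oscar',), ('Eve',), ('Heidi',)]
Query 2 returns: [('Oscar',), ('Eve',), ('Bob',), ('Heidi',)]

Reason: > vs >= gives different results when salary = 65000 exists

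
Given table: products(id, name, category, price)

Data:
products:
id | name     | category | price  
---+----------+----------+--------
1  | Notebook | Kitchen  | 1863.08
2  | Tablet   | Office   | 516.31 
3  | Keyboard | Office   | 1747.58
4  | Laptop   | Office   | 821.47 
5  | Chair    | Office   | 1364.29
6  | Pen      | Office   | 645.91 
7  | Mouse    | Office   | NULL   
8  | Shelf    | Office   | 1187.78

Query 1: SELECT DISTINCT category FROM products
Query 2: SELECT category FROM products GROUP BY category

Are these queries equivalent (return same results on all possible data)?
Yes, equivalent

Both queries return: [('Kitchen',), ('Office',)]

Reason: Both get unique categorys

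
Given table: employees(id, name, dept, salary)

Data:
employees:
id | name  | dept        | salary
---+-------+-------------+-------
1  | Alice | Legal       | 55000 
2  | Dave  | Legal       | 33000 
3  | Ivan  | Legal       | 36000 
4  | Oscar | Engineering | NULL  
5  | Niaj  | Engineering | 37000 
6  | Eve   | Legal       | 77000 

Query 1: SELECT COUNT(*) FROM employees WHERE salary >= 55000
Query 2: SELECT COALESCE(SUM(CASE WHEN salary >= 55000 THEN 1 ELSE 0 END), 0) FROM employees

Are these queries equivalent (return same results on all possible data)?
Yes, equivalent

Both queries return: [(2,)]

Reason: COUNT with WHERE vs conditional SUM (COALESCE handles empty-table NULL)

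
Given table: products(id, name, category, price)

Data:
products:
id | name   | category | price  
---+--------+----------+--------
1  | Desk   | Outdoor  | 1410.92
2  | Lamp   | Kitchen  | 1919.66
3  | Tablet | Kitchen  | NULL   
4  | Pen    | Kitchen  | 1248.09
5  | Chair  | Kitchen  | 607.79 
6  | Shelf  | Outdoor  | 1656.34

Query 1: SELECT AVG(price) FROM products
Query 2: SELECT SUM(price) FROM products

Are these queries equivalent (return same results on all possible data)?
No, not equivalent

Query 1 returns: [(1368.56,)]
Query 2 returns: [(6842.8,)]

Reason: AVG vs SUM give different aggregate values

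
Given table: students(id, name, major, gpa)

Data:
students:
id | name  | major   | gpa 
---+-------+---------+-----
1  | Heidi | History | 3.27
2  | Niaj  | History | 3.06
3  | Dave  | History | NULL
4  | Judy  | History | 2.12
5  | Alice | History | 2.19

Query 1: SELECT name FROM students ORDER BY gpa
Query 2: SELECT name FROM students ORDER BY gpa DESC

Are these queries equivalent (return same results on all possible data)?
No, not equivalent

Query 1 returns: [('Dave',), ('Judy',), ('Alice',), ('Niaj',), ('Heidi',)]
Query 2 returns: [('Heidi',), ('Niaj',), ('Alice',), ('Judy',), ('Dave',)]

Reason: ASC vs DESC gives opposite ordering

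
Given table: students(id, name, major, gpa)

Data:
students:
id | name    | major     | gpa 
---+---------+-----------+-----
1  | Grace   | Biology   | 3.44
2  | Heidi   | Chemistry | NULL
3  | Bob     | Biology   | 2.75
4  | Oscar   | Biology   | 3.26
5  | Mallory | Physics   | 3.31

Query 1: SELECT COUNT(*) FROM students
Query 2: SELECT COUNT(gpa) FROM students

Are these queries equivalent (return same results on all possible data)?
No, not equivalent

Query 1 returns: [(5,)]
Query 2 returns: [(4,)]

Reason: COUNT(*) includes NULLs, COUNT(column) excludes them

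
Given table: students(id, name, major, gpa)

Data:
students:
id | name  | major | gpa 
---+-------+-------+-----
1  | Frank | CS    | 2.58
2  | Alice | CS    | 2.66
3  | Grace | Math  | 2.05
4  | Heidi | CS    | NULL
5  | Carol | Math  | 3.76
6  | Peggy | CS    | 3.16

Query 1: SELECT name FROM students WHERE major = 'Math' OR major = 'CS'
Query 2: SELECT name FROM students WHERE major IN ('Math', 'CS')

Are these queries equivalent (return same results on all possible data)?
Yes, equivalent

Both queries return: [('Alice',), ('Carol',), ('Frank',), ('Grace',), ('Heidi',), ('Peggy',)]

Reason: OR vs IN are equivalent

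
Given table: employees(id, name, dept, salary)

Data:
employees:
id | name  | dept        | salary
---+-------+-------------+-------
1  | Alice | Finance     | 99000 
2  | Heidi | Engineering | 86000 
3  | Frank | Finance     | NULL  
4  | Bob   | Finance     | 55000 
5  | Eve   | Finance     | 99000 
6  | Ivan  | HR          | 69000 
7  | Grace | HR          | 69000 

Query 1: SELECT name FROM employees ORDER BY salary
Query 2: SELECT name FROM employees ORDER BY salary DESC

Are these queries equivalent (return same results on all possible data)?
No, not equivalent

Query 1 returns: [('Frank',), ('Bob',), ('Ivan',), ('Grace',), ('Heidi',), ('Alice',), ('Eve',)]
Query 2 returns: [('Alice',), ('Eve',), ('Heidi',), ('Ivan',), ('Grace',), ('Bob',), ('Frank',)]

Reason: ASC vs DESC gives opposite ordering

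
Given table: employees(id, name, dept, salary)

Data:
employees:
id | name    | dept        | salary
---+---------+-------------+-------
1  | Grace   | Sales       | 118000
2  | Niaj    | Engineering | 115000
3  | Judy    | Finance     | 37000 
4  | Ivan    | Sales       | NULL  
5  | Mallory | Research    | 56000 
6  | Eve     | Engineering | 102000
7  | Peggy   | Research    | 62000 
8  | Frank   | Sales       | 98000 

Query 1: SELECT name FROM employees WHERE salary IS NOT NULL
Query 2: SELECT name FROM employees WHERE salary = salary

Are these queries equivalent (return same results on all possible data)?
Yes, equivalent

Both queries return: [('Eve',), ('Frank',), ('Grace',), ('Judy',), ('Mallory',), ('Niaj',), ('Peggy',)]

Reason: IS NOT NULL vs self-equality (both exclude NULLs)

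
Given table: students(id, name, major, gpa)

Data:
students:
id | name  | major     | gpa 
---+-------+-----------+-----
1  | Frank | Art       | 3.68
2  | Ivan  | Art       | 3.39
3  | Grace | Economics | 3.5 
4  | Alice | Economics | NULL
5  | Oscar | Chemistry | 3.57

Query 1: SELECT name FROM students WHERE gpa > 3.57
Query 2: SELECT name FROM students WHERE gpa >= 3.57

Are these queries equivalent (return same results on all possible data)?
No, not equivalent

Query 1 returns: [('Frank',)]
Query 2 returns: [('Frank',), ('Oscar',)]

Reason: > vs >= gives different results when gpa = 3.57 exists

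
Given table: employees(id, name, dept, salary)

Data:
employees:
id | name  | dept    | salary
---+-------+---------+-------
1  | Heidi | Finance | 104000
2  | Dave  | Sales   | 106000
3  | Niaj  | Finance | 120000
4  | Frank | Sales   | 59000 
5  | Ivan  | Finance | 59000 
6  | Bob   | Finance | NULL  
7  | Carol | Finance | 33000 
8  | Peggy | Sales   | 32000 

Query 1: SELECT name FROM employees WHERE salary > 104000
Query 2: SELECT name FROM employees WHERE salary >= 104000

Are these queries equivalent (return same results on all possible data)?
No, not equivalent

Query 1 returns: [('Dave',), ('Niaj',)]
Query 2 returns: [('Heidi',), ('Dave',), ('Niaj',)]

Reason: > vs >= gives different results when salary = 104000 exists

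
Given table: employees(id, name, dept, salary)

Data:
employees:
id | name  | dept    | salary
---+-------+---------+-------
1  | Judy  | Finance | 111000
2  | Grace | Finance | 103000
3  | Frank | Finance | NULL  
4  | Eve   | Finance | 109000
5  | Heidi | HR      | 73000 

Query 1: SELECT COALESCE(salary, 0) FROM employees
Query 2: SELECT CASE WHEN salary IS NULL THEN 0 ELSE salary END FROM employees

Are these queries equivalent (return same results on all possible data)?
Yes, equivalent

Both queries return: [(0,), (73000,), (103000,), (109000,), (111000,)]

Reason: COALESCE vs CASE for NULL handling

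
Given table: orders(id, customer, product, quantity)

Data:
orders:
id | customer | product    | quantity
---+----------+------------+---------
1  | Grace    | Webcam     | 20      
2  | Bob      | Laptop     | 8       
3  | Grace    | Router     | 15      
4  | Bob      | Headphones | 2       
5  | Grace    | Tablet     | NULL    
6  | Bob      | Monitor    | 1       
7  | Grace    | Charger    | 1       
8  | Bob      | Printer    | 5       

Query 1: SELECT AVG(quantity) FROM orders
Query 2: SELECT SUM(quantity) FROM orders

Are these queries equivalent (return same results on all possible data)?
No, not equivalent

Query 1 returns: [(7.428571428571429,)]
Query 2 returns: [(52,)]

Reason: AVG vs SUM give different aggregate values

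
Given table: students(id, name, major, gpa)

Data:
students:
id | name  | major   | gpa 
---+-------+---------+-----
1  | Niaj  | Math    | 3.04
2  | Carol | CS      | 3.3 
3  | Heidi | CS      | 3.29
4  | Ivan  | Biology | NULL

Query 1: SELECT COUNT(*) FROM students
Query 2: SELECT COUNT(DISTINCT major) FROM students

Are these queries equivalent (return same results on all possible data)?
No, not equivalent

Query 1 returns: [(4,)]
Query 2 returns: [(3,)]

Reason: COUNT(*) counts rows, COUNT(DISTINCT major) counts unique majors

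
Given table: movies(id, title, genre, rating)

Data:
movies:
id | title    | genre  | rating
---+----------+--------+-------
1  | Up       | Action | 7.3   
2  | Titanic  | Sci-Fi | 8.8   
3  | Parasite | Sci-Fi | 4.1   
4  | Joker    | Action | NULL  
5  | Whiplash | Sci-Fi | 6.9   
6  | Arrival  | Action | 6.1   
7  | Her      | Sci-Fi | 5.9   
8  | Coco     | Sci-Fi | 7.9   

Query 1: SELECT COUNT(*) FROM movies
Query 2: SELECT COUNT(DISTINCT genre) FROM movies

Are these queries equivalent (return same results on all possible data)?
No, not equivalent

Query 1 returns: [(8,)]
Query 2 returns: [(2,)]

Reason: COUNT(*) counts rows, COUNT(DISTINCT genre) counts unique genres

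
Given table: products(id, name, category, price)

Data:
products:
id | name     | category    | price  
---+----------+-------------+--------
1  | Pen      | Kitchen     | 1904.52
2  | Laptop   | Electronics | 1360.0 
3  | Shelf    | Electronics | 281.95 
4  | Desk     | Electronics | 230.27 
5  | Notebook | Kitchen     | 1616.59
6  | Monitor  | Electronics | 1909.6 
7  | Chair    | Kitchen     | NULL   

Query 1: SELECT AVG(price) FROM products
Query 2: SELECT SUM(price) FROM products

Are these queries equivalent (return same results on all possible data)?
No, not equivalent

Query 1 returns: [(1217.155,)]
Query 2 returns: [(7302.929999999999,)]

Reason: AVG vs SUM give different aggregate values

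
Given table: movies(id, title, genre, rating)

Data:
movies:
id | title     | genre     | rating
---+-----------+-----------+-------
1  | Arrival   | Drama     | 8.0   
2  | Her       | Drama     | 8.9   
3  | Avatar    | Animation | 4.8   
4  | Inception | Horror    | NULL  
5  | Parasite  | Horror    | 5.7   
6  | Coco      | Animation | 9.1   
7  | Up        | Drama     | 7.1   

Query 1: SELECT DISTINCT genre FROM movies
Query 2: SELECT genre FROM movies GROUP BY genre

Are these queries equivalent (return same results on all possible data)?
Yes, equivalent

Both queries return: [('Animation',), ('Drama',), ('Horror',)]

Reason: Both get unique genres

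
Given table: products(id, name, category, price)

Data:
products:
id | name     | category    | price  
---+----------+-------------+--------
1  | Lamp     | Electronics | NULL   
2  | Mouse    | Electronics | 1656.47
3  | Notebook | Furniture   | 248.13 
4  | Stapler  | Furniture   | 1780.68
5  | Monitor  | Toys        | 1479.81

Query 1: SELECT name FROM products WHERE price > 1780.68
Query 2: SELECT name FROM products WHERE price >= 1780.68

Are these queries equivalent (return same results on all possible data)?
No, not equivalent

Query 1 returns: []
Query 2 returns: [('Stapler',)]

Reason: > vs >= gives different results when price = 1780.68 exists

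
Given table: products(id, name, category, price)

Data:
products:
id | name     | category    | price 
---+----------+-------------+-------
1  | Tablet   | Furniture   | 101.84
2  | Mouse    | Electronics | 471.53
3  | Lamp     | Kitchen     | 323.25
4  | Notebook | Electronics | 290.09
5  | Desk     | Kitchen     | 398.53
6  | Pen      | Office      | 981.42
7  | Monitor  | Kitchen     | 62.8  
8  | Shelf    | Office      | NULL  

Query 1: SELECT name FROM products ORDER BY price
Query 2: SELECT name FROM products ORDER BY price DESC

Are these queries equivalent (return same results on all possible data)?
No, not equivalent

Query 1 returns: [('Shelf',), ('Monitor',), ('Tablet',), ('Notebook',), ('Lamp',), ('Desk',), ('Mouse',), ('Pen',)]
Query 2 returns: [('Pen',), ('Mouse',), ('Desk',), ('Lamp',), ('Notebook',), ('Tablet',), ('Monitor',), ('Shelf',)]

Reason: ASC vs DESC gives opposite ordering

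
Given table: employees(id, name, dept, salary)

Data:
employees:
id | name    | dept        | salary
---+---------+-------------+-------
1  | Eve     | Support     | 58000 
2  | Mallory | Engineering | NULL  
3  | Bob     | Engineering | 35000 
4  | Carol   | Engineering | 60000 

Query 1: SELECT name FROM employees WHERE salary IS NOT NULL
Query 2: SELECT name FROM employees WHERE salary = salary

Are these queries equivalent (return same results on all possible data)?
Yes, equivalent

Both queries return: [('Bob',), ('Carol',), ('Eve',)]

Reason: IS NOT NULL vs self-equality (both exclude NULLs)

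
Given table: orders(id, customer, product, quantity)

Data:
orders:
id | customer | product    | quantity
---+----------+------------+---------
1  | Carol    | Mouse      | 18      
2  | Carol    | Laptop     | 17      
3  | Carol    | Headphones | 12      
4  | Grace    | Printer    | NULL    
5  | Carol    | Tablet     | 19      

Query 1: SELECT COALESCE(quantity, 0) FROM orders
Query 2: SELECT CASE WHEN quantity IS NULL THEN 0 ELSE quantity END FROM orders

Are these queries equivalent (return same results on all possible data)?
Yes, equivalent

Both queries return: [(0,), (12,), (17,), (18,), (19,)]

Reason: COALESCE vs CASE for NULL handling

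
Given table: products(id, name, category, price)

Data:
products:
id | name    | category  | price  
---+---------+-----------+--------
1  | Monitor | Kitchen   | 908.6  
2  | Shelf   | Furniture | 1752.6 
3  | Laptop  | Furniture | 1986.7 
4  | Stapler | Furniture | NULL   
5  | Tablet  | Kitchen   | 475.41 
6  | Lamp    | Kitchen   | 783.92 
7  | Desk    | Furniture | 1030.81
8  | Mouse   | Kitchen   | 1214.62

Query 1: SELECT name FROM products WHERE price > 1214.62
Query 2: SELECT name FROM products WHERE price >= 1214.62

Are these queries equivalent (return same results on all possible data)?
No, not equivalent

Query 1 returns: [('Shelf',), ('Laptop',)]
Query 2 returns: [('Shelf',), ('Laptop',), ('Mouse',)]

Reason: > vs >= gives different results when price = 1214.62 exists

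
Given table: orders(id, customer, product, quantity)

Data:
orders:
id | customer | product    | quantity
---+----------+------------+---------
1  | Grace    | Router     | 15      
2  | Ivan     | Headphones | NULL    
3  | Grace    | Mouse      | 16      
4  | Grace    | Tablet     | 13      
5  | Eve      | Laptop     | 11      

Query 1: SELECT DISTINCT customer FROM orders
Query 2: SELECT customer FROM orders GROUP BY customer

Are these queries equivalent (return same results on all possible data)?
Yes, equivalent

Both queries return: [('Eve',), ('Grace',), ('Ivan',)]

Reason: Both get unique customers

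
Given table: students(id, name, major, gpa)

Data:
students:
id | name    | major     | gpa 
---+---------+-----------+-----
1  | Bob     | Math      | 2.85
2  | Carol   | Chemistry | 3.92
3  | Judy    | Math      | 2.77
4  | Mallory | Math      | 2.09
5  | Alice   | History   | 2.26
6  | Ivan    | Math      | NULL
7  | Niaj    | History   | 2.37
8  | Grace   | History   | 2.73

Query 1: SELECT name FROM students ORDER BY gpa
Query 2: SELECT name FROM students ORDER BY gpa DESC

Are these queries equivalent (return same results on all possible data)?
No, not equivalent

Query 1 returns: [('Ivan',), ('Mallory',), ('Alice',), ('Niaj',), ('Grace',), ('Judy',), ('Bob',), ('Carol',)]
Query 2 returns: [('Carol',), ('Bob',), ('Judy',), ('Grace',), ('Niaj',), ('Alice',), ('Mallory',), ('Ivan',)]

Reason: ASC vs DESC gives opposite ordering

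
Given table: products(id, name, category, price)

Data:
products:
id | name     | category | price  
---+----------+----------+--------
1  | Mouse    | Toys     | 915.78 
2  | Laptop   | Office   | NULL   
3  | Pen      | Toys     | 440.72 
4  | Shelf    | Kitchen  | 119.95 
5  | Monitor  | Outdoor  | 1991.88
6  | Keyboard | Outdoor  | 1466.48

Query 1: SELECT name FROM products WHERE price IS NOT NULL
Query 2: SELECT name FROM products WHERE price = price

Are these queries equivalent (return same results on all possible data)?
Yes, equivalent

Both queries return: [('Keyboard',), ('Monitor',), ('Mouse',), ('Pen',), ('Shelf',)]

Reason: IS NOT NULL vs self-equality (both exclude NULLs)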